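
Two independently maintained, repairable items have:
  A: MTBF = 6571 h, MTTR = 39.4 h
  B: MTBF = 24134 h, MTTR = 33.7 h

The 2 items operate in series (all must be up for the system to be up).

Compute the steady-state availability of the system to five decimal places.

A(A) = MTBF/(MTBF+MTTR) = 6571/(6571+39.4) = 0.994040
A(B) = MTBF/(MTBF+MTTR) = 24134/(24134+33.7) = 0.998606
Series availability: 0.994040 × 0.998606 = 0.99265

0.99265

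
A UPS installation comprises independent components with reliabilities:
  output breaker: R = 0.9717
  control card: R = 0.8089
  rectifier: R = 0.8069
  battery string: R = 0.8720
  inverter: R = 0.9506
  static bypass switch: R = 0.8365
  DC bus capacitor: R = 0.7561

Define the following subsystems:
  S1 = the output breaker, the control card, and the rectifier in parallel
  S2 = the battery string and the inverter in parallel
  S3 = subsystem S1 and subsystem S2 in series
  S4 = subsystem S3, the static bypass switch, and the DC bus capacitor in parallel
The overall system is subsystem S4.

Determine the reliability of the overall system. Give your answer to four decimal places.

Parallel (output breaker, control card, and rectifier): 1 − (1 − 0.971700)(1 − 0.808900)(1 − 0.806900) = 0.998956
Parallel (battery string and inverter): 1 − (1 − 0.872000)(1 − 0.950600) = 0.993677
Series ([0.998956] and [0.993677]): 0.998956 × 0.993677 = 0.992640
Parallel ([0.992640], static bypass switch, and DC bus capacitor): 1 − (1 − 0.992640)(1 − 0.836500)(1 − 0.756100) = 0.9997

0.9997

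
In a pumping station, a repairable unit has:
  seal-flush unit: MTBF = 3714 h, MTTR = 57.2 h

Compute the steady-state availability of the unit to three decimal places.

A(seal-flush unit) = MTBF/(MTBF+MTTR) = 3714/(3714+57.2) = 0.985

0.985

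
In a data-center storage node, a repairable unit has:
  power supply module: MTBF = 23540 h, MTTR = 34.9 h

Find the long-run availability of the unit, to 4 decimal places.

0.9985

A(power supply module) = MTBF/(MTBF+MTTR) = 23540/(23540+34.9) = 0.9985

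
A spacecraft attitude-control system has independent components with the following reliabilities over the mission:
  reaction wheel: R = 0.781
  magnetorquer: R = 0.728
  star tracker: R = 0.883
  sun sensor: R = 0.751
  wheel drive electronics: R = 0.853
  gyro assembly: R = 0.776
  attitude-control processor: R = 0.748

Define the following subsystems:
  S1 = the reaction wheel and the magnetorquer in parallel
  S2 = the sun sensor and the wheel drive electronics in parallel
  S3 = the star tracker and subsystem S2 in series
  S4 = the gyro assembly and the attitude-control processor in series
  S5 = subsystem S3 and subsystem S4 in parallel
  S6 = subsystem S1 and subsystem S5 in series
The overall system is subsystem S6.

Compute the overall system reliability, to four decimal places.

Parallel (reaction wheel and magnetorquer): 1 − (1 − 0.781000)(1 − 0.728000) = 0.940432
Parallel (sun sensor and wheel drive electronics): 1 − (1 − 0.751000)(1 − 0.853000) = 0.963397
Series (star tracker and [0.963397]): 0.883000 × 0.963397 = 0.850680
Series (gyro assembly and attitude-control processor): 0.776000 × 0.748000 = 0.580448
Parallel ([0.850680] and [0.580448]): 1 − (1 − 0.850680)(1 − 0.580448) = 0.937352
Series ([0.940432] and [0.937352]): 0.940432 × 0.937352 = 0.8815

0.8815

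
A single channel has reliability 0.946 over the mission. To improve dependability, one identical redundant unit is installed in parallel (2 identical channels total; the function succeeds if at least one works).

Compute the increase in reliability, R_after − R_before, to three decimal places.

R_before = 0.946
R_after = 1 − (1 − 0.946)^2 = 0.997
ΔR = 0.997 − 0.946 = 0.051

0.051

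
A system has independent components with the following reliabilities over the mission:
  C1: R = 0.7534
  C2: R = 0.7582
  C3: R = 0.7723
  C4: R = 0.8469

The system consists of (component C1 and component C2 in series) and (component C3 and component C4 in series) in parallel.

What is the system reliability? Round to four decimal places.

Series (C1 and C2): 0.753400 × 0.758200 = 0.571228
Series (C3 and C4): 0.772300 × 0.846900 = 0.654061
Parallel ([0.571228] and [0.654061]): 1 − (1 − 0.571228)(1 − 0.654061) = 0.8517

0.8517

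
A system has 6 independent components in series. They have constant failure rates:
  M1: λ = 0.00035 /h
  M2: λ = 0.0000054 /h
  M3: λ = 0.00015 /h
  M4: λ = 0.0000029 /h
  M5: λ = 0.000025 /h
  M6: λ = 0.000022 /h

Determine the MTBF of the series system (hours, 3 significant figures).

1800

Series of exponential components: λ_sys = Σ λ_i
λ_sys = 0.00035 + 0.0000054 + 0.00015 + 0.0000029 + 0.000025 + 0.000022 = 5.5530e-04 /h
MTBF = 1 / λ_sys = 1800 h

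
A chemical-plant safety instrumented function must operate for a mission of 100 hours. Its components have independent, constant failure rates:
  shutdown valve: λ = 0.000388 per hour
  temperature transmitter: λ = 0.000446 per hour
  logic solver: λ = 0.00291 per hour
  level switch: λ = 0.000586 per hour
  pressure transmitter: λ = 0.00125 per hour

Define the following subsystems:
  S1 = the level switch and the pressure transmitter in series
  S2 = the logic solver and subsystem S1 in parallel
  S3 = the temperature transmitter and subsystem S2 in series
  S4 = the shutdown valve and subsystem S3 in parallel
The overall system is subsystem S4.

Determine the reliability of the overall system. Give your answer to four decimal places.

0.9968

R(shutdown valve) = exp(−0.000388 × 100) = 0.961943
R(temperature transmitter) = exp(−0.000446 × 100) = 0.956380
R(logic solver) = exp(−0.00291 × 100) = 0.747516
R(level switch) = exp(−0.000586 × 100) = 0.943084
R(pressure transmitter) = exp(−0.00125 × 100) = 0.882497
Series (level switch and pressure transmitter): 0.943084 × 0.882497 = 0.832269
Parallel (logic solver and [0.832269]): 1 − (1 − 0.747516)(1 − 0.832269) = 0.957651
Series (temperature transmitter and [0.957651]): 0.956380 × 0.957651 = 0.915878
Parallel (shutdown valve and [0.915878]): 1 − (1 − 0.961943)(1 − 0.915878) = 0.9968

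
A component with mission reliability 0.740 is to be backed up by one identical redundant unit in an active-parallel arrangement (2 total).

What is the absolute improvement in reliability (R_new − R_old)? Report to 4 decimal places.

0.1924

R_before = 0.740
R_after = 1 − (1 − 0.740)^2 = 0.9324
ΔR = 0.9324 − 0.740 = 0.1924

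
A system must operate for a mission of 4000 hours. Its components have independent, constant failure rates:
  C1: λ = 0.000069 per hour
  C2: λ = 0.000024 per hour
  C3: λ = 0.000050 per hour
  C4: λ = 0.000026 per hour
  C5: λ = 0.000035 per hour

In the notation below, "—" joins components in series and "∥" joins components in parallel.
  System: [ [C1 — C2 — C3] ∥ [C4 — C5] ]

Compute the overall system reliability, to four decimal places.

R(C1) = exp(−0.000069 × 4000) = 0.758813
R(C2) = exp(−0.000024 × 4000) = 0.908464
R(C3) = exp(−0.000050 × 4000) = 0.818731
R(C4) = exp(−0.000026 × 4000) = 0.901225
R(C5) = exp(−0.000035 × 4000) = 0.869358
Series (C1, C2, and C3): 0.758813 × 0.908464 × 0.818731 = 0.564396
Series (C4 and C5): 0.901225 × 0.869358 = 0.783487
Parallel ([0.564396] and [0.783487]): 1 − (1 − 0.564396)(1 − 0.783487) = 0.9057

0.9057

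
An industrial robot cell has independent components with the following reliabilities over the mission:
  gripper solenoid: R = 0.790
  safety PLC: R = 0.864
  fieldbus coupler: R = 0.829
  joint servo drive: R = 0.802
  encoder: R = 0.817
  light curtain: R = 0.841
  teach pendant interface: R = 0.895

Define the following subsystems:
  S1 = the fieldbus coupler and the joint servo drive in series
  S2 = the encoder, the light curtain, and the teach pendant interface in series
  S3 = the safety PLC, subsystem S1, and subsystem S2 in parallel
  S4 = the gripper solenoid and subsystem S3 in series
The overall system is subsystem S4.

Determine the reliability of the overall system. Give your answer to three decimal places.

0.776

Series (fieldbus coupler and joint servo drive): 0.82900 × 0.80200 = 0.66486
Series (encoder, light curtain, and teach pendant interface): 0.81700 × 0.84100 × 0.89500 = 0.61495
Parallel (safety PLC, [0.66486], and [0.61495]): 1 − (1 − 0.86400)(1 − 0.66486)(1 − 0.61495) = 0.98245
Series (gripper solenoid and [0.98245]): 0.79000 × 0.98245 = 0.776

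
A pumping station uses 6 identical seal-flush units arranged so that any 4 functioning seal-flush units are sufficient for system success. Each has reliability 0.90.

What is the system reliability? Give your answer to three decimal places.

0.984

R = Σ_{i=4}^{6} C(6,i) p^i (1−p)^{6−i} with p = 0.90
C(6,4)·0.90^4·0.10^2 = 0.09842
C(6,5)·0.90^5·0.10^1 = 0.35429
C(6,6)·0.90^6·0.10^0 = 0.53144
Sum = 0.984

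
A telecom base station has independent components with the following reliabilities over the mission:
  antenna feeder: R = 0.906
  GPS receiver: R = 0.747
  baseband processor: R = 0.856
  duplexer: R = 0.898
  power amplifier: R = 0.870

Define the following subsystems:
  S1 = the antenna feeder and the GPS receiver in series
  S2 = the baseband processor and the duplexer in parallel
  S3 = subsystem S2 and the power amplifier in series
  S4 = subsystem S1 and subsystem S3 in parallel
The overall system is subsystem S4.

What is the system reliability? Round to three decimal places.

0.954

Series (antenna feeder and GPS receiver): 0.90600 × 0.74700 = 0.67678
Parallel (baseband processor and duplexer): 1 − (1 − 0.85600)(1 − 0.89800) = 0.98531
Series ([0.98531] and power amplifier): 0.98531 × 0.87000 = 0.85722
Parallel ([0.67678] and [0.85722]): 1 − (1 − 0.67678)(1 − 0.85722) = 0.954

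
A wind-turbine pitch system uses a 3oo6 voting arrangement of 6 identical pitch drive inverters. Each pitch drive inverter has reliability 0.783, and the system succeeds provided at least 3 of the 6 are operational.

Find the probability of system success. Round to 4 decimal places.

R = Σ_{i=3}^{6} C(6,i) p^i (1−p)^{6−i} with p = 0.783
C(6,3)·0.783^3·0.217^3 = 0.098106
C(6,4)·0.783^4·0.217^2 = 0.265496
C(6,5)·0.783^5·0.217^1 = 0.383195
C(6,6)·0.783^6·0.217^0 = 0.230447
Sum = 0.9772

0.9772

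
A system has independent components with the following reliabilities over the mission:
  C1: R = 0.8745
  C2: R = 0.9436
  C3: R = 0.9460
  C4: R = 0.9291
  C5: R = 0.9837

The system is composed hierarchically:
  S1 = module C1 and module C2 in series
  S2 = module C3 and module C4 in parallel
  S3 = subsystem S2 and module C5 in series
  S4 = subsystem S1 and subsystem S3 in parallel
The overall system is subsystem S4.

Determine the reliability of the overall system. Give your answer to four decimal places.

0.9965

Series (C1 and C2): 0.874500 × 0.943600 = 0.825178
Parallel (C3 and C4): 1 − (1 − 0.946000)(1 − 0.929100) = 0.996171
Series ([0.996171] and C5): 0.996171 × 0.983700 = 0.979933
Parallel ([0.825178] and [0.979933]): 1 − (1 − 0.825178)(1 − 0.979933) = 0.9965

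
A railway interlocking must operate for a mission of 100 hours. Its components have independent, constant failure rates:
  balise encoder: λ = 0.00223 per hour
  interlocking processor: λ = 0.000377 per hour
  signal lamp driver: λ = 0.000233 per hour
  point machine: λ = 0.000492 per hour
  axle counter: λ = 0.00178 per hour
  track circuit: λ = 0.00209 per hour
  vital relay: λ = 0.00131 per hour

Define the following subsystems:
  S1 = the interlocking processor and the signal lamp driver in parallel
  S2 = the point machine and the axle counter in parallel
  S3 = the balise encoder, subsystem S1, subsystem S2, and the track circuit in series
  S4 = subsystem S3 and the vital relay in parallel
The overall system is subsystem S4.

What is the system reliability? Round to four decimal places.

0.9562

R(balise encoder) = exp(−0.00223 × 100) = 0.800115
R(interlocking processor) = exp(−0.000377 × 100) = 0.963002
R(signal lamp driver) = exp(−0.000233 × 100) = 0.976969
R(point machine) = exp(−0.000492 × 100) = 0.951991
R(axle counter) = exp(−0.00178 × 100) = 0.836942
R(track circuit) = exp(−0.00209 × 100) = 0.811395
R(vital relay) = exp(−0.00131 × 100) = 0.877218
Parallel (interlocking processor and signal lamp driver): 1 − (1 − 0.963002)(1 − 0.976969) = 0.999148
Parallel (point machine and axle counter): 1 − (1 − 0.951991)(1 − 0.836942) = 0.992172
Series (balise encoder, [0.999148], [0.992172], and track circuit): 0.800115 × 0.999148 × 0.992172 × 0.811395 = 0.643579
Parallel ([0.643579] and vital relay): 1 − (1 − 0.643579)(1 − 0.877218) = 0.9562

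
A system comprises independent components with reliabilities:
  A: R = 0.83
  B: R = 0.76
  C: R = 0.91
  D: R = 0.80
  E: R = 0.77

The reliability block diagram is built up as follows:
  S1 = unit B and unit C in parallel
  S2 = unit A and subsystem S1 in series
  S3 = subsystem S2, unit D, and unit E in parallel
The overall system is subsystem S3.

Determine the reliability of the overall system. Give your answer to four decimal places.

0.9914

Parallel (B and C): 1 − (1 − 0.760000)(1 − 0.910000) = 0.978400
Series (A and [0.978400]): 0.830000 × 0.978400 = 0.812072
Parallel ([0.812072], D, and E): 1 − (1 − 0.812072)(1 − 0.800000)(1 − 0.770000) = 0.9914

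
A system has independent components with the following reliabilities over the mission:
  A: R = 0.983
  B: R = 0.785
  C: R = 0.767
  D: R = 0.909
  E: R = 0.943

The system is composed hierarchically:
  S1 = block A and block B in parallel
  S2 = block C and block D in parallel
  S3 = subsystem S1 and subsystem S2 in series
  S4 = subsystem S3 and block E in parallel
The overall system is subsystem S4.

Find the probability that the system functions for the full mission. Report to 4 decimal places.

Parallel (A and B): 1 − (1 − 0.983000)(1 − 0.785000) = 0.996345
Parallel (C and D): 1 − (1 − 0.767000)(1 − 0.909000) = 0.978797
Series ([0.996345] and [0.978797]): 0.996345 × 0.978797 = 0.975219
Parallel ([0.975219] and E): 1 − (1 − 0.975219)(1 − 0.943000) = 0.9986

0.9986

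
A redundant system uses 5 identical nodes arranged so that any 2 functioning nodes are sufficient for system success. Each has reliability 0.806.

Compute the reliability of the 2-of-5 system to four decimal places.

0.9940

R = Σ_{i=2}^{5} C(5,i) p^i (1−p)^{5−i} with p = 0.806
C(5,2)·0.806^2·0.194^3 = 0.047432
C(5,3)·0.806^3·0.194^2 = 0.197065
C(5,4)·0.806^4·0.194^1 = 0.409366
C(5,5)·0.806^5·0.194^0 = 0.340154
Sum = 0.9940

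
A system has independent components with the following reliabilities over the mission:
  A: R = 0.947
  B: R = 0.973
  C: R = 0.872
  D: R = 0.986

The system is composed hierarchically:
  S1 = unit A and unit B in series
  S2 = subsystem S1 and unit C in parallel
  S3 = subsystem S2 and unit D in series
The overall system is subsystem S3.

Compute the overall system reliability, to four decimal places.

0.9761

Series (A and B): 0.947000 × 0.973000 = 0.921431
Parallel ([0.921431] and C): 1 − (1 − 0.921431)(1 − 0.872000) = 0.989943
Series ([0.989943] and D): 0.989943 × 0.986000 = 0.9761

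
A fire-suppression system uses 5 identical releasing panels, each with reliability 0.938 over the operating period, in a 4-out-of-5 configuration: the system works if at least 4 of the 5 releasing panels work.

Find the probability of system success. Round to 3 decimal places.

R = Σ_{i=4}^{5} C(5,i) p^i (1−p)^{5−i} with p = 0.938
C(5,4)·0.938^4·0.062^1 = 0.23998
C(5,5)·0.938^5·0.062^0 = 0.72613
Sum = 0.966

0.966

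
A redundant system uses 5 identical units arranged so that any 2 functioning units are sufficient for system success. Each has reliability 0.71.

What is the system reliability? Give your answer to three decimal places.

0.973

R = Σ_{i=2}^{5} C(5,i) p^i (1−p)^{5−i} with p = 0.71
C(5,2)·0.71^2·0.29^3 = 0.12294
C(5,3)·0.71^3·0.29^2 = 0.30100
C(5,4)·0.71^4·0.29^1 = 0.36847
C(5,5)·0.71^5·0.29^0 = 0.18042
Sum = 0.973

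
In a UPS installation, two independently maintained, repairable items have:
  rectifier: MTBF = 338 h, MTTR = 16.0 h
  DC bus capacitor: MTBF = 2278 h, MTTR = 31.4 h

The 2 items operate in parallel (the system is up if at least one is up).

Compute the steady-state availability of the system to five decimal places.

A(rectifier) = MTBF/(MTBF+MTTR) = 338/(338+16.0) = 0.954802
A(DC bus capacitor) = MTBF/(MTBF+MTTR) = 2278/(2278+31.4) = 0.986403
Parallel availability: 1 − (1 − 0.954802)(1 − 0.986403) = 0.99939

0.99939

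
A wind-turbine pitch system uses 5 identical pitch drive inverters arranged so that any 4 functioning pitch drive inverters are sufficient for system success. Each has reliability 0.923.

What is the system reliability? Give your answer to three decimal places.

0.949

R = Σ_{i=4}^{5} C(5,i) p^i (1−p)^{5−i} with p = 0.923
C(5,4)·0.923^4·0.077^1 = 0.27943
C(5,5)·0.923^5·0.077^0 = 0.66990
Sum = 0.949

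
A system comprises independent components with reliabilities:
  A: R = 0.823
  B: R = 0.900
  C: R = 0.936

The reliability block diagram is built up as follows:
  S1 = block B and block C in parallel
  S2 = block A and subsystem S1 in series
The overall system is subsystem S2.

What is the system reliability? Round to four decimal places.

0.8177

Parallel (B and C): 1 − (1 − 0.900000)(1 − 0.936000) = 0.993600
Series (A and [0.993600]): 0.823000 × 0.993600 = 0.8177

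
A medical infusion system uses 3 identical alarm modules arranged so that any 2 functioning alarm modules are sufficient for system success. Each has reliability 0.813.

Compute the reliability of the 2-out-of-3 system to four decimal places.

R = Σ_{i=2}^{3} C(3,i) p^i (1−p)^{3−i} with p = 0.813
C(3,2)·0.813^2·0.187^1 = 0.370804
C(3,3)·0.813^3·0.187^0 = 0.537368
Sum = 0.9082

0.9082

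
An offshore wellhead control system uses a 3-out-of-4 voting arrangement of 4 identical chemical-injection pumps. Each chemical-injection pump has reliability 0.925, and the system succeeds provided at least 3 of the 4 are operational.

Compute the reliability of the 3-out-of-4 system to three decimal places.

R = Σ_{i=3}^{4} C(4,i) p^i (1−p)^{4−i} with p = 0.925
C(4,3)·0.925^3·0.075^1 = 0.23744
C(4,4)·0.925^4·0.075^0 = 0.73209
Sum = 0.970

0.970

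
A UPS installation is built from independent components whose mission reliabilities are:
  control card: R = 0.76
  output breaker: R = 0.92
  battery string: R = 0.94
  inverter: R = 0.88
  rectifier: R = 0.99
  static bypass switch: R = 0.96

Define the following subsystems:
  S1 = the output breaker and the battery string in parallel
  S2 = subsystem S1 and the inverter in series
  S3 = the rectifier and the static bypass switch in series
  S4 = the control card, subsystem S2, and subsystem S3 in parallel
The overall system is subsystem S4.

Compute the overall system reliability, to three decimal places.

Parallel (output breaker and battery string): 1 − (1 − 0.92000)(1 − 0.94000) = 0.99520
Series ([0.99520] and inverter): 0.99520 × 0.88000 = 0.87578
Series (rectifier and static bypass switch): 0.99000 × 0.96000 = 0.95040
Parallel (control card, [0.87578], and [0.95040]): 1 − (1 − 0.76000)(1 − 0.87578)(1 − 0.95040) = 0.999

0.999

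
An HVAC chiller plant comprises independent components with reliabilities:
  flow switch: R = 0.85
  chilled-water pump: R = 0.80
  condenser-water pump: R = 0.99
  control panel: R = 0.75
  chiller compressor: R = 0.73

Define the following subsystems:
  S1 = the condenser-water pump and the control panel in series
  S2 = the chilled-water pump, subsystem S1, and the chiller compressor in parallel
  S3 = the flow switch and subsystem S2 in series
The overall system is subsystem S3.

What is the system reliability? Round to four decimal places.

0.8382

Series (condenser-water pump and control panel): 0.990000 × 0.750000 = 0.742500
Parallel (chilled-water pump, [0.742500], and chiller compressor): 1 − (1 − 0.800000)(1 − 0.742500)(1 − 0.730000) = 0.986095
Series (flow switch and [0.986095]): 0.850000 × 0.986095 = 0.8382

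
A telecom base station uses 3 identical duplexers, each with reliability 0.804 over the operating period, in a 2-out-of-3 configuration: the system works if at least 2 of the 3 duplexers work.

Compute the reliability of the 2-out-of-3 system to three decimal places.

0.900

R = Σ_{i=2}^{3} C(3,i) p^i (1−p)^{3−i} with p = 0.804
C(3,2)·0.804^2·0.196^1 = 0.38009
C(3,3)·0.804^3·0.196^0 = 0.51972
Sum = 0.900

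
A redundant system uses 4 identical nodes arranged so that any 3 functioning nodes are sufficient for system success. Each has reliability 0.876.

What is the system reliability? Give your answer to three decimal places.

R = Σ_{i=3}^{4} C(4,i) p^i (1−p)^{4−i} with p = 0.876
C(4,3)·0.876^3·0.124^1 = 0.33342
C(4,4)·0.876^4·0.124^0 = 0.58887
Sum = 0.922

0.922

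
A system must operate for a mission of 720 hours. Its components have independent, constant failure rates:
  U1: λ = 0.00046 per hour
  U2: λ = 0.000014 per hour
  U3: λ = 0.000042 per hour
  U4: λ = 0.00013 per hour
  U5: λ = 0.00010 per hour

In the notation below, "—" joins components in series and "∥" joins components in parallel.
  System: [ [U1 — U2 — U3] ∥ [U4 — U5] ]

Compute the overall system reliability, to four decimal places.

R(U1) = exp(−0.00046 × 720) = 0.718062
R(U2) = exp(−0.000014 × 720) = 0.989971
R(U3) = exp(−0.000042 × 720) = 0.970213
R(U4) = exp(−0.00013 × 720) = 0.910647
R(U5) = exp(−0.00010 × 720) = 0.930531
Series (U1, U2, and U3): 0.718062 × 0.989971 × 0.970213 = 0.689686
Series (U4 and U5): 0.910647 × 0.930531 = 0.847385
Parallel ([0.689686] and [0.847385]): 1 − (1 − 0.689686)(1 − 0.847385) = 0.9526

0.9526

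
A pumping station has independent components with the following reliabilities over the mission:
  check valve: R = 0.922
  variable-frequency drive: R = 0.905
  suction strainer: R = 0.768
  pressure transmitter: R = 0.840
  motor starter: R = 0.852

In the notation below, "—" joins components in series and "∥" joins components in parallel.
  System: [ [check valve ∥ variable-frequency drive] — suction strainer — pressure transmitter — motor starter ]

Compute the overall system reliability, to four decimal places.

0.5456

Parallel (check valve and variable-frequency drive): 1 − (1 − 0.922000)(1 − 0.905000) = 0.992590
Series ([0.992590], suction strainer, pressure transmitter, and motor starter): 0.992590 × 0.768000 × 0.840000 × 0.852000 = 0.5456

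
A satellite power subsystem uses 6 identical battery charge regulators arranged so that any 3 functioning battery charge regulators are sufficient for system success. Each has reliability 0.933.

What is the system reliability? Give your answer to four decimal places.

R = Σ_{i=3}^{6} C(6,i) p^i (1−p)^{6−i} with p = 0.933
C(6,3)·0.933^3·0.067^3 = 0.004885
C(6,4)·0.933^4·0.067^2 = 0.051023
C(6,5)·0.933^5·0.067^1 = 0.284207
C(6,6)·0.933^6·0.067^0 = 0.659614
Sum = 0.9997

0.9997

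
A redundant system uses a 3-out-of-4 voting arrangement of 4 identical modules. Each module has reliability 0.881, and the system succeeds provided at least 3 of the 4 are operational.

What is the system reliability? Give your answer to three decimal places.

0.928

R = Σ_{i=3}^{4} C(4,i) p^i (1−p)^{4−i} with p = 0.881
C(4,3)·0.881^3·0.119^1 = 0.32549
C(4,4)·0.881^4·0.119^0 = 0.60243
Sum = 0.928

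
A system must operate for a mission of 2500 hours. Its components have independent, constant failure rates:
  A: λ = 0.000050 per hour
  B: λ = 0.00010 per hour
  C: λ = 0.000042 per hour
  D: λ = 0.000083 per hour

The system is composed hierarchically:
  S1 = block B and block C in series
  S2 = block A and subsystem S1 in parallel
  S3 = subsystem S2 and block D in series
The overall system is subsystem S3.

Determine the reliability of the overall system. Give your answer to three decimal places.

0.784

R(A) = exp(−0.000050 × 2500) = 0.88250
R(B) = exp(−0.00010 × 2500) = 0.77880
R(C) = exp(−0.000042 × 2500) = 0.90032
R(D) = exp(−0.000083 × 2500) = 0.81261
Series (B and C): 0.77880 × 0.90032 = 0.70117
Parallel (A and [0.70117]): 1 − (1 − 0.88250)(1 − 0.70117) = 0.96489
Series ([0.96489] and D): 0.96489 × 0.81261 = 0.784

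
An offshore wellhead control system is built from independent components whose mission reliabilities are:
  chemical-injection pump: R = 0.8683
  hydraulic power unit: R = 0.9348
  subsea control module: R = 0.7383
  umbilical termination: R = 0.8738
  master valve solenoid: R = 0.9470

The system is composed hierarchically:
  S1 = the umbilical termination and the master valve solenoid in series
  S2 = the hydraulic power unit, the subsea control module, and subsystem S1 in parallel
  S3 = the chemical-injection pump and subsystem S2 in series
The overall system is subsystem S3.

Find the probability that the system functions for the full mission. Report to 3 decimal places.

Series (umbilical termination and master valve solenoid): 0.87380 × 0.94700 = 0.82749
Parallel (hydraulic power unit, subsea control module, and [0.82749]): 1 − (1 − 0.93480)(1 − 0.73830)(1 − 0.82749) = 0.99706
Series (chemical-injection pump and [0.99706]): 0.86830 × 0.99706 = 0.866

0.866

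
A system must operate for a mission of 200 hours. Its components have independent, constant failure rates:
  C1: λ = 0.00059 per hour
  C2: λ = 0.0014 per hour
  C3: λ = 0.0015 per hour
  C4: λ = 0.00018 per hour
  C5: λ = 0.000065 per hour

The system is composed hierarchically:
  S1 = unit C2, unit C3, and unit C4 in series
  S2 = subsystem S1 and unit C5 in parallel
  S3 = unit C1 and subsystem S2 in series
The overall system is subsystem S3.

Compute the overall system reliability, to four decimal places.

R(C1) = exp(−0.00059 × 200) = 0.888696
R(C2) = exp(−0.0014 × 200) = 0.755784
R(C3) = exp(−0.0015 × 200) = 0.740818
R(C4) = exp(−0.00018 × 200) = 0.964640
R(C5) = exp(−0.000065 × 200) = 0.987084
Series (C2, C3, and C4): 0.755784 × 0.740818 × 0.964640 = 0.540100
Parallel ([0.540100] and C5): 1 − (1 − 0.540100)(1 − 0.987084) = 0.994060
Series (C1 and [0.994060]): 0.888696 × 0.994060 = 0.8834

0.8834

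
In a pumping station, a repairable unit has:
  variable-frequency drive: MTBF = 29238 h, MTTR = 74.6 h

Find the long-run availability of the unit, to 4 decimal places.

0.9975

A(variable-frequency drive) = MTBF/(MTBF+MTTR) = 29238/(29238+74.6) = 0.9975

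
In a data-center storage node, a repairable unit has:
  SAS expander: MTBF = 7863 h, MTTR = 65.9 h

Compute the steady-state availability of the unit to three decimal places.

0.992

A(SAS expander) = MTBF/(MTBF+MTTR) = 7863/(7863+65.9) = 0.992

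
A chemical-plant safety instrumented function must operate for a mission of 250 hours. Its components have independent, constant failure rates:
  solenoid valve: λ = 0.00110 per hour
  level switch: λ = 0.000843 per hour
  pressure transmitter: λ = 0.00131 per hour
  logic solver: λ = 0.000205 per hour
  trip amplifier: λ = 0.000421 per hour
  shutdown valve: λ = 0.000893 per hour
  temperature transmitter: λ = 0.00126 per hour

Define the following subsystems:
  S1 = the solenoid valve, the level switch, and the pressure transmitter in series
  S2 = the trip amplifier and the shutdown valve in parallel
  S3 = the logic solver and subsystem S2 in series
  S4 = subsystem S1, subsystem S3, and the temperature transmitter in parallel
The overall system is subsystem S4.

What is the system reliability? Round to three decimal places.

R(solenoid valve) = exp(−0.00110 × 250) = 0.75957
R(level switch) = exp(−0.000843 × 250) = 0.80998
R(pressure transmitter) = exp(−0.00131 × 250) = 0.72072
R(logic solver) = exp(−0.000205 × 250) = 0.95004
R(trip amplifier) = exp(−0.000421 × 250) = 0.90010
R(shutdown valve) = exp(−0.000893 × 250) = 0.79991
R(temperature transmitter) = exp(−0.00126 × 250) = 0.72979
Series (solenoid valve, level switch, and pressure transmitter): 0.75957 × 0.80998 × 0.72072 = 0.44341
Parallel (trip amplifier and shutdown valve): 1 − (1 − 0.90010)(1 − 0.79991) = 0.98001
Series (logic solver and [0.98001]): 0.95004 × 0.98001 = 0.93105
Parallel ([0.44341], [0.93105], and temperature transmitter): 1 − (1 − 0.44341)(1 − 0.93105)(1 − 0.72979) = 0.990

0.990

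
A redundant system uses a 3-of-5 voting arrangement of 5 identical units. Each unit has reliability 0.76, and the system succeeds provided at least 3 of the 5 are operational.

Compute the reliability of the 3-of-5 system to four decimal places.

R = Σ_{i=3}^{5} C(5,i) p^i (1−p)^{5−i} with p = 0.76
C(5,3)·0.76^3·0.24^2 = 0.252850
C(5,4)·0.76^4·0.24^1 = 0.400346
C(5,5)·0.76^5·0.24^0 = 0.253553
Sum = 0.9067

0.9067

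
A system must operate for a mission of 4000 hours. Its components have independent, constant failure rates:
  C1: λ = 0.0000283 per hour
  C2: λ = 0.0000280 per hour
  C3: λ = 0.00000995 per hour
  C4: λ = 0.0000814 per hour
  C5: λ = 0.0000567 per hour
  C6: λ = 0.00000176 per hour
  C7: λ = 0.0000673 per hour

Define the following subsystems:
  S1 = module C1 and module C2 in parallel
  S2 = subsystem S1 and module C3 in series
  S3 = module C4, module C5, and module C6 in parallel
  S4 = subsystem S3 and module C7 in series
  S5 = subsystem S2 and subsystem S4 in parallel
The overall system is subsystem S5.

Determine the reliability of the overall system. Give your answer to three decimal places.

0.988

R(C1) = exp(−0.0000283 × 4000) = 0.89297
R(C2) = exp(−0.0000280 × 4000) = 0.89404
R(C3) = exp(−0.00000995 × 4000) = 0.96098
R(C4) = exp(−0.0000814 × 4000) = 0.72209
R(C5) = exp(−0.0000567 × 4000) = 0.79708
R(C6) = exp(−0.00000176 × 4000) = 0.99298
R(C7) = exp(−0.0000673 × 4000) = 0.76399
Parallel (C1 and C2): 1 − (1 − 0.89297)(1 − 0.89404) = 0.98866
Series ([0.98866] and C3): 0.98866 × 0.96098 = 0.95008
Parallel (C4, C5, and C6): 1 − (1 − 0.72209)(1 − 0.79708)(1 − 0.99298) = 0.99960
Series ([0.99960] and C7): 0.99960 × 0.76399 = 0.76368
Parallel ([0.95008] and [0.76368]): 1 − (1 − 0.95008)(1 − 0.76368) = 0.988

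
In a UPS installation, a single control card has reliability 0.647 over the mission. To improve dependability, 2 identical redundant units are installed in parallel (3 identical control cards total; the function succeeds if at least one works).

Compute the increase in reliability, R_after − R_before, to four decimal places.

0.3090

R_before = 0.647
R_after = 1 − (1 − 0.647)^3 = 0.9560
ΔR = 0.9560 − 0.647 = 0.3090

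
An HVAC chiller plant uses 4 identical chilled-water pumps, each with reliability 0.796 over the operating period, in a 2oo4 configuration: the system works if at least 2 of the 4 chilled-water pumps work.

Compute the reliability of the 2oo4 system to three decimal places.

R = Σ_{i=2}^{4} C(4,i) p^i (1−p)^{4−i} with p = 0.796
C(4,2)·0.796^2·0.204^2 = 0.15821
C(4,3)·0.796^3·0.204^1 = 0.41156
C(4,4)·0.796^4·0.204^0 = 0.40147
Sum = 0.971

0.971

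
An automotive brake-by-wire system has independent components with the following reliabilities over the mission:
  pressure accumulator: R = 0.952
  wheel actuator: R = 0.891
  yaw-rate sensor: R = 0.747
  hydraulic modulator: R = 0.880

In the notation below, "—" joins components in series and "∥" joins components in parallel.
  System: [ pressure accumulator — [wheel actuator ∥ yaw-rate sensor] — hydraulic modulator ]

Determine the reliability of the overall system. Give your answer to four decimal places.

Parallel (wheel actuator and yaw-rate sensor): 1 − (1 − 0.891000)(1 − 0.747000) = 0.972423
Series (pressure accumulator, [0.972423], and hydraulic modulator): 0.952000 × 0.972423 × 0.880000 = 0.8147

0.8147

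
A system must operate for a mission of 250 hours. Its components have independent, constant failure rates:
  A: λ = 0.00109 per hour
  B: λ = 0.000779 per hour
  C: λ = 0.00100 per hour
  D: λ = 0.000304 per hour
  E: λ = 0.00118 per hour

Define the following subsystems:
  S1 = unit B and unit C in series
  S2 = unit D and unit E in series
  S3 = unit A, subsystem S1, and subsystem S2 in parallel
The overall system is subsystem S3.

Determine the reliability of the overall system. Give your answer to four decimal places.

0.9735

R(A) = exp(−0.00109 × 250) = 0.761473
R(B) = exp(−0.000779 × 250) = 0.823040
R(C) = exp(−0.00100 × 250) = 0.778801
R(D) = exp(−0.000304 × 250) = 0.926816
R(E) = exp(−0.00118 × 250) = 0.744532
Series (B and C): 0.823040 × 0.778801 = 0.640984
Series (D and E): 0.926816 × 0.744532 = 0.690044
Parallel (A, [0.640984], and [0.690044]): 1 − (1 − 0.761473)(1 − 0.640984)(1 − 0.690044) = 0.9735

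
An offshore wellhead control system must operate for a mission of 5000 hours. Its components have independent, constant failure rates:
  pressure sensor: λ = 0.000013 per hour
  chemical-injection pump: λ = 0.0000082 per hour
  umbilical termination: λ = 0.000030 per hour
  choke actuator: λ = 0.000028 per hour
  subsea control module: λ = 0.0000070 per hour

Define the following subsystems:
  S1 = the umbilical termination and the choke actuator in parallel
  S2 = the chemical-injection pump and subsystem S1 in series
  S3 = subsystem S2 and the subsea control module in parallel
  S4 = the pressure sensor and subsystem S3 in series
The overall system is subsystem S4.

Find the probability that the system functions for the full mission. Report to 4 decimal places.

0.9352

R(pressure sensor) = exp(−0.000013 × 5000) = 0.937067
R(chemical-injection pump) = exp(−0.0000082 × 5000) = 0.959829
R(umbilical termination) = exp(−0.000030 × 5000) = 0.860708
R(choke actuator) = exp(−0.000028 × 5000) = 0.869358
R(subsea control module) = exp(−0.0000070 × 5000) = 0.965605
Parallel (umbilical termination and choke actuator): 1 − (1 − 0.860708)(1 − 0.869358) = 0.981803
Series (chemical-injection pump and [0.981803]): 0.959829 × 0.981803 = 0.942363
Parallel ([0.942363] and subsea control module): 1 − (1 − 0.942363)(1 − 0.965605) = 0.998018
Series (pressure sensor and [0.998018]): 0.937067 × 0.998018 = 0.9352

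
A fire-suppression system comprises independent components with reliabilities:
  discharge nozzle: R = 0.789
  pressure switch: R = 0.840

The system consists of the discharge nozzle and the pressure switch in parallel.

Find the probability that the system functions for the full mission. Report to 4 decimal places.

0.9662

Parallel (discharge nozzle and pressure switch): 1 − (1 − 0.789000)(1 − 0.840000) = 0.9662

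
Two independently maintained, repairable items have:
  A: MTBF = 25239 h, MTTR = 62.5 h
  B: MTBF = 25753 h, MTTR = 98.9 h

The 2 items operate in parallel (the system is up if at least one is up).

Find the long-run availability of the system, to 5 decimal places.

A(A) = MTBF/(MTBF+MTTR) = 25239/(25239+62.5) = 0.997530
A(B) = MTBF/(MTBF+MTTR) = 25753/(25753+98.9) = 0.996174
Parallel availability: 1 − (1 − 0.997530)(1 − 0.996174) = 0.99999

0.99999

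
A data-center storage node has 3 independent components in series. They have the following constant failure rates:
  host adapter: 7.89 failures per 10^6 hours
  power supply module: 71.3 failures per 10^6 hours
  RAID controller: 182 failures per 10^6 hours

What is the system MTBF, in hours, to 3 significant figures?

Series of exponential components: λ_sys = Σ λ_i
λ_sys = 0.00000789 + 0.0000713 + 0.000182 = 2.6119e-04 /h
MTBF = 1 / λ_sys = 3830 h

3830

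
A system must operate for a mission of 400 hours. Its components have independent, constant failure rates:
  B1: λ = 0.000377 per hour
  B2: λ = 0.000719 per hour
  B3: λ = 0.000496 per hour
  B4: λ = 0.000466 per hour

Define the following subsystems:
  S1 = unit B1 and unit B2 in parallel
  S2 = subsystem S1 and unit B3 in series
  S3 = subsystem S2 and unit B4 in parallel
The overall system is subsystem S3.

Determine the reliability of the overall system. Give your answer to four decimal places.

0.9645

R(B1) = exp(−0.000377 × 400) = 0.860020
R(B2) = exp(−0.000719 × 400) = 0.750062
R(B3) = exp(−0.000496 × 400) = 0.820042
R(B4) = exp(−0.000466 × 400) = 0.829942
Parallel (B1 and B2): 1 − (1 − 0.860020)(1 − 0.750062) = 0.965014
Series ([0.965014] and B3): 0.965014 × 0.820042 = 0.791352
Parallel ([0.791352] and B4): 1 − (1 − 0.791352)(1 − 0.829942) = 0.9645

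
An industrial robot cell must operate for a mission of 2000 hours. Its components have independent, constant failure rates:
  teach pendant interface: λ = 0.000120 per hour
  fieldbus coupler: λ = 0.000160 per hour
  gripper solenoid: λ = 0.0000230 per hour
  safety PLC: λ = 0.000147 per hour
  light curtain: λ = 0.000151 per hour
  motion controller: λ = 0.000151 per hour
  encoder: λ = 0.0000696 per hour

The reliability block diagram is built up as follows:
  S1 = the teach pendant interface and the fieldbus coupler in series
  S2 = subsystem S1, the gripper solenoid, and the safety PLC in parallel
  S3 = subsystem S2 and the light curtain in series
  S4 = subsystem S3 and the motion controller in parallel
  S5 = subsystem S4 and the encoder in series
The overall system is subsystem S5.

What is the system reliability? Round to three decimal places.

R(teach pendant interface) = exp(−0.000120 × 2000) = 0.78663
R(fieldbus coupler) = exp(−0.000160 × 2000) = 0.72615
R(gripper solenoid) = exp(−0.0000230 × 2000) = 0.95504
R(safety PLC) = exp(−0.000147 × 2000) = 0.74528
R(light curtain) = exp(−0.000151 × 2000) = 0.73934
R(motion controller) = exp(−0.000151 × 2000) = 0.73934
R(encoder) = exp(−0.0000696 × 2000) = 0.87005
Series (teach pendant interface and fieldbus coupler): 0.78663 × 0.72615 = 0.57121
Parallel ([0.57121], gripper solenoid, and safety PLC): 1 − (1 − 0.57121)(1 − 0.95504)(1 − 0.74528) = 0.99509
Series ([0.99509] and light curtain): 0.99509 × 0.73934 = 0.73571
Parallel ([0.73571] and motion controller): 1 − (1 − 0.73571)(1 − 0.73934) = 0.93111
Series ([0.93111] and encoder): 0.93111 × 0.87005 = 0.810

0.810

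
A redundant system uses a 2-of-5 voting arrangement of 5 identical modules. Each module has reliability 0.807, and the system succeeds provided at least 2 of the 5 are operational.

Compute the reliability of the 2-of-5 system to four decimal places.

0.9941

R = Σ_{i=2}^{5} C(5,i) p^i (1−p)^{5−i} with p = 0.807
C(5,2)·0.807^2·0.193^3 = 0.046819
C(5,3)·0.807^3·0.193^2 = 0.195765
C(5,4)·0.807^4·0.193^1 = 0.409281
C(5,5)·0.807^5·0.193^0 = 0.342269
Sum = 0.9941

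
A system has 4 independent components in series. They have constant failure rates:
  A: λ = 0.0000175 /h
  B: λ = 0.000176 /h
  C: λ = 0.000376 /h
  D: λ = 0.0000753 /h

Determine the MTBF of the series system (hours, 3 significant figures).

1550

Series of exponential components: λ_sys = Σ λ_i
λ_sys = 0.0000175 + 0.000176 + 0.000376 + 0.0000753 = 6.4480e-04 /h
MTBF = 1 / λ_sys = 1550 h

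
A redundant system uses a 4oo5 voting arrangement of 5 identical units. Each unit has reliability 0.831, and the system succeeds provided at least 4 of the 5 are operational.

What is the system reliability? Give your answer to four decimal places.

R = Σ_{i=4}^{5} C(5,i) p^i (1−p)^{5−i} with p = 0.831
C(5,4)·0.831^4·0.169^1 = 0.402959
C(5,5)·0.831^5·0.169^0 = 0.396283
Sum = 0.7992

0.7992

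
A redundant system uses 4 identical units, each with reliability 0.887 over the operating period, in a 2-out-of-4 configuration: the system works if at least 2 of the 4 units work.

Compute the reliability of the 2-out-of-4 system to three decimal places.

0.995

R = Σ_{i=2}^{4} C(4,i) p^i (1−p)^{4−i} with p = 0.887
C(4,2)·0.887^2·0.113^2 = 0.06028
C(4,3)·0.887^3·0.113^1 = 0.31543
C(4,4)·0.887^4·0.113^0 = 0.61901
Sum = 0.995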